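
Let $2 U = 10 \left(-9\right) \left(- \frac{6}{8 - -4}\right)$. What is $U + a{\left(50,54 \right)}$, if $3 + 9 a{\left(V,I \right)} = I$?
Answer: $\frac{169}{6} \approx 28.167$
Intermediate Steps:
$a{\left(V,I \right)} = - \frac{1}{3} + \frac{I}{9}$
$U = \frac{45}{2}$ ($U = \frac{10 \left(-9\right) \left(- \frac{6}{8 - -4}\right)}{2} = \frac{\left(-90\right) \left(- \frac{6}{8 + 4}\right)}{2} = \frac{\left(-90\right) \left(- \frac{6}{12}\right)}{2} = \frac{\left(-90\right) \left(\left(-6\right) \frac{1}{12}\right)}{2} = \frac{\left(-90\right) \left(- \frac{1}{2}\right)}{2} = \frac{1}{2} \cdot 45 = \frac{45}{2} \approx 22.5$)
$U + a{\left(50,54 \right)} = \frac{45}{2} + \left(- \frac{1}{3} + \frac{1}{9} \cdot 54\right) = \frac{45}{2} + \left(- \frac{1}{3} + 6\right) = \frac{45}{2} + \frac{17}{3} = \frac{169}{6}$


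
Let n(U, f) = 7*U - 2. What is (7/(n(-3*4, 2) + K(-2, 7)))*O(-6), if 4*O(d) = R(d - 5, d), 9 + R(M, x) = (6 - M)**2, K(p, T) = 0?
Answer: -245/43 ≈ -5.6977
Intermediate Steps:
n(U, f) = -2 + 7*U
R(M, x) = -9 + (6 - M)**2
O(d) = -9/4 + (-11 + d)**2/4 (O(d) = (-9 + (-6 + (d - 5))**2)/4 = (-9 + (-6 + (-5 + d))**2)/4 = (-9 + (-11 + d)**2)/4 = -9/4 + (-11 + d)**2/4)
(7/(n(-3*4, 2) + K(-2, 7)))*O(-6) = (7/((-2 + 7*(-3*4)) + 0))*(-9/4 + (-11 - 6)**2/4) = (7/((-2 + 7*(-12)) + 0))*(-9/4 + (1/4)*(-17)**2) = (7/((-2 - 84) + 0))*(-9/4 + (1/4)*289) = (7/(-86 + 0))*(-9/4 + 289/4) = (7/(-86))*70 = -1/86*7*70 = -7/86*70 = -245/43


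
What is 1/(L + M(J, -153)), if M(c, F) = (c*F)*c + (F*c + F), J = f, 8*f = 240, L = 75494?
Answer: -1/66949 ≈ -1.4937e-5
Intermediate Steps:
f = 30 (f = (1/8)*240 = 30)
J = 30
M(c, F) = F + F*c + F*c**2 (M(c, F) = (F*c)*c + (F + F*c) = F*c**2 + (F + F*c) = F + F*c + F*c**2)
1/(L + M(J, -153)) = 1/(75494 - 153*(1 + 30 + 30**2)) = 1/(75494 - 153*(1 + 30 + 900)) = 1/(75494 - 153*931) = 1/(75494 - 142443) = 1/(-66949) = -1/66949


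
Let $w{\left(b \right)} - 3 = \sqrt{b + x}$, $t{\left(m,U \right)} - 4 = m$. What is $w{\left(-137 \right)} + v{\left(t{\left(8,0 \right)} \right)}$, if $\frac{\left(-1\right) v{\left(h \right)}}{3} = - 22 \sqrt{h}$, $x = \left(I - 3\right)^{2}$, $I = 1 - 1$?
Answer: $3 + 132 \sqrt{3} + 8 i \sqrt{2} \approx 231.63 + 11.314 i$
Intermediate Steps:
$t{\left(m,U \right)} = 4 + m$
$I = 0$ ($I = 1 - 1 = 0$)
$x = 9$ ($x = \left(0 - 3\right)^{2} = \left(-3\right)^{2} = 9$)
$v{\left(h \right)} = 66 \sqrt{h}$ ($v{\left(h \right)} = - 3 \left(- 22 \sqrt{h}\right) = 66 \sqrt{h}$)
$w{\left(b \right)} = 3 + \sqrt{9 + b}$ ($w{\left(b \right)} = 3 + \sqrt{b + 9} = 3 + \sqrt{9 + b}$)
$w{\left(-137 \right)} + v{\left(t{\left(8,0 \right)} \right)} = \left(3 + \sqrt{9 - 137}\right) + 66 \sqrt{4 + 8} = \left(3 + \sqrt{-128}\right) + 66 \sqrt{12} = \left(3 + 8 i \sqrt{2}\right) + 66 \cdot 2 \sqrt{3} = \left(3 + 8 i \sqrt{2}\right) + 132 \sqrt{3} = 3 + 132 \sqrt{3} + 8 i \sqrt{2}$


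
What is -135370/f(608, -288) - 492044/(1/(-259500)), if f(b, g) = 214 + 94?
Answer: 19663554304315/154 ≈ 1.2769e+11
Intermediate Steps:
f(b, g) = 308
-135370/f(608, -288) - 492044/(1/(-259500)) = -135370/308 - 492044/(1/(-259500)) = -135370*1/308 - 492044/(-1/259500) = -67685/154 - 492044*(-259500) = -67685/154 + 127685418000 = 19663554304315/154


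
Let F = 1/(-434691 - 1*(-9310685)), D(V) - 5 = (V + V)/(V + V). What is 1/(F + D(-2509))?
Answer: 8875994/53255965 ≈ 0.16667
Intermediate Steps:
D(V) = 6 (D(V) = 5 + (V + V)/(V + V) = 5 + (2*V)/((2*V)) = 5 + (2*V)*(1/(2*V)) = 5 + 1 = 6)
F = 1/8875994 (F = 1/(-434691 + 9310685) = 1/8875994 ≈ 1.1266e-7)
1/(F + D(-2509)) = 1/(1/8875994 + 6) = 1/(53255965/8875994) = 8875994/53255965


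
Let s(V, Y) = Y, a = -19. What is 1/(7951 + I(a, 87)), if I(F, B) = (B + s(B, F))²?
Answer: 1/12575 ≈ 7.9523e-5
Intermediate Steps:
I(F, B) = (B + F)²
1/(7951 + I(a, 87)) = 1/(7951 + (87 - 19)²) = 1/(7951 + 68²) = 1/(7951 + 4624) = 1/12575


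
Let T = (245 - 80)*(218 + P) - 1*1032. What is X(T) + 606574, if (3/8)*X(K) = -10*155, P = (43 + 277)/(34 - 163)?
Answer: 1807322/3 ≈ 6.0244e+5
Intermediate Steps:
P = -320/129 (P = 320/(-129) = 320*(-1/129) = -320/129 ≈ -2.4806)
T = 1484734/43 (T = (245 - 80)*(218 - 320/129) - 1*1032 = 165*(27802/129) - 1032 = 1529110/43 - 1032 = 1484734/43 ≈ 34529.)
X(K) = -12400/3 (X(K) = 8*(-10*155)/3 = (8/3)*(-1550) = -12400/3)
X(T) + 606574 = -12400/3 + 606574 = 1807322/3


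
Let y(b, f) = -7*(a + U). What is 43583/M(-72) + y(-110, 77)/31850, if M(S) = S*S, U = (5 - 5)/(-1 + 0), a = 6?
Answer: 99135773/11793600 ≈ 8.4059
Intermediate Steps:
U = 0 (U = 0/(-1) = 0*(-1) = 0)
y(b, f) = -42 (y(b, f) = -7*(6 + 0) = -7*6 = -42)
M(S) = S²
43583/M(-72) + y(-110, 77)/31850 = 43583/((-72)²) - 42/31850 = 43583/5184 - 42*1/31850 = 43583*(1/5184) - 3/2275 = 43583/5184 - 3/2275 = 99135773/11793600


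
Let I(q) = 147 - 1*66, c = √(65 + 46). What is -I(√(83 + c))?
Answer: -81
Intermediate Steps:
c = √111 ≈ 10.536
I(q) = 81 (I(q) = 147 - 66 = 81)
-I(√(83 + c)) = -1*81 = -81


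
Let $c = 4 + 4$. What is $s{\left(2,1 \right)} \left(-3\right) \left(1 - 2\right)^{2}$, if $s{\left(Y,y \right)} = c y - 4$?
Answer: $-12$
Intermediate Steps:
$c = 8$
$s{\left(Y,y \right)} = -4 + 8 y$ ($s{\left(Y,y \right)} = 8 y - 4 = -4 + 8 y$)
$s{\left(2,1 \right)} \left(-3\right) \left(1 - 2\right)^{2} = \left(-4 + 8 \cdot 1\right) \left(-3\right) \left(1 - 2\right)^{2} = \left(-4 + 8\right) \left(-3\right) \left(-1\right)^{2} = 4 \left(-3\right) 1 = \left(-12\right) 1 = -12$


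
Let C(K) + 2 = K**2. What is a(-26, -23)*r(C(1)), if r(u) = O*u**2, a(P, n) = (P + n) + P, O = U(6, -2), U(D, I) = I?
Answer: 150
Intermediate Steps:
C(K) = -2 + K**2
O = -2
a(P, n) = n + 2*P
r(u) = -2*u**2
a(-26, -23)*r(C(1)) = (-23 + 2*(-26))*(-2*(-2 + 1**2)**2) = (-23 - 52)*(-2*(-2 + 1)**2) = -(-150)*(-1)**2 = -(-150) = -75*(-2) = 150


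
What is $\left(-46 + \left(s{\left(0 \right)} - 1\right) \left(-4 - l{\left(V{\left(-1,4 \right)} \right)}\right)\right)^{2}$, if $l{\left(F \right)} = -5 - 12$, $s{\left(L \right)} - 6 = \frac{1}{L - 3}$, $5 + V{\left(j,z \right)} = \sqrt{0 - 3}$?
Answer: $\frac{1936}{9} \approx 215.11$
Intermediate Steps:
$V{\left(j,z \right)} = -5 + i \sqrt{3}$ ($V{\left(j,z \right)} = -5 + \sqrt{0 - 3} = -5 + \sqrt{-3} = -5 + i \sqrt{3}$)
$s{\left(L \right)} = 6 + \frac{1}{-3 + L}$ ($s{\left(L \right)} = 6 + \frac{1}{L - 3} = 6 + \frac{1}{-3 + L}$)
$l{\left(F \right)} = -17$ ($l{\left(F \right)} = -5 - 12 = -17$)
$\left(-46 + \left(s{\left(0 \right)} - 1\right) \left(-4 - l{\left(V{\left(-1,4 \right)} \right)}\right)\right)^{2} = \left(-46 + \left(\frac{-17 + 6 \cdot 0}{-3 + 0} - 1\right) \left(-4 - -17\right)\right)^{2} = \left(-46 + \left(\frac{-17 + 0}{-3} - 1\right) \left(-4 + 17\right)\right)^{2} = \left(-46 + \left(\left(- \frac{1}{3}\right) \left(-17\right) - 1\right) 13\right)^{2} = \left(-46 + \left(\frac{17}{3} - 1\right) 13\right)^{2} = \left(-46 + \frac{14}{3} \cdot 13\right)^{2} = \left(-46 + \frac{182}{3}\right)^{2} = \left(\frac{44}{3}\right)^{2} = \frac{1936}{9}$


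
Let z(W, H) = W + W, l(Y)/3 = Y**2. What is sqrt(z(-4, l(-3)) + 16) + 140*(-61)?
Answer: -8540 + 2*sqrt(2) ≈ -8537.2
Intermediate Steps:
l(Y) = 3*Y**2
z(W, H) = 2*W
sqrt(z(-4, l(-3)) + 16) + 140*(-61) = sqrt(2*(-4) + 16) + 140*(-61) = sqrt(-8 + 16) - 8540 = sqrt(8) - 8540 = 2*sqrt(2) - 8540 = -8540 + 2*sqrt(2)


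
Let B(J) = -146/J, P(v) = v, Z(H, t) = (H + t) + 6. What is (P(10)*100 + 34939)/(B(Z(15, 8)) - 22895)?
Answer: -1042231/664101 ≈ -1.5694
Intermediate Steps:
Z(H, t) = 6 + H + t
(P(10)*100 + 34939)/(B(Z(15, 8)) - 22895) = (10*100 + 34939)/(-146/(6 + 15 + 8) - 22895) = (1000 + 34939)/(-146/29 - 22895) = 35939/(-146*1/29 - 22895) = 35939/(-146/29 - 22895) = 35939/(-664101/29) = 35939*(-29/664101) = -1042231/664101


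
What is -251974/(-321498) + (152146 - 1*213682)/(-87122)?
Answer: 10434044939/7002387189 ≈ 1.4901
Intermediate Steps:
-251974/(-321498) + (152146 - 1*213682)/(-87122) = -251974*(-1/321498) + (152146 - 213682)*(-1/87122) = 125987/160749 - 61536*(-1/87122) = 125987/160749 + 30768/43561 = 10434044939/7002387189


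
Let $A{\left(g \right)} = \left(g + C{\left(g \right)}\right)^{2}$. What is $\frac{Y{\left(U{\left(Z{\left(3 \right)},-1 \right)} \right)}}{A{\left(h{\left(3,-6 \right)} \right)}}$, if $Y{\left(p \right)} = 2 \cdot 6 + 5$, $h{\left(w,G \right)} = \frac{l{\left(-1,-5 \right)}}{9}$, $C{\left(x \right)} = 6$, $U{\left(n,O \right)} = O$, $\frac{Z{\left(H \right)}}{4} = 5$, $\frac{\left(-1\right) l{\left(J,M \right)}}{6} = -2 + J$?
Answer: $\frac{17}{64} \approx 0.26563$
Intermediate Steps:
$l{\left(J,M \right)} = 12 - 6 J$ ($l{\left(J,M \right)} = - 6 \left(-2 + J\right) = 12 - 6 J$)
$Z{\left(H \right)} = 20$ ($Z{\left(H \right)} = 4 \cdot 5 = 20$)
$h{\left(w,G \right)} = 2$ ($h{\left(w,G \right)} = \frac{12 - -6}{9} = \left(12 + 6\right) \frac{1}{9} = 18 \cdot \frac{1}{9} = 2$)
$Y{\left(p \right)} = 17$ ($Y{\left(p \right)} = 12 + 5 = 17$)
$A{\left(g \right)} = \left(6 + g\right)^{2}$ ($A{\left(g \right)} = \left(g + 6\right)^{2} = \left(6 + g\right)^{2}$)
$\frac{Y{\left(U{\left(Z{\left(3 \right)},-1 \right)} \right)}}{A{\left(h{\left(3,-6 \right)} \right)}} = \frac{17}{\left(6 + 2\right)^{2}} = \frac{17}{8^{2}} = \frac{17}{64}$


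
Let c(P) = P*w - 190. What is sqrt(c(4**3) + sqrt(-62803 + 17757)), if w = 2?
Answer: sqrt(-62 + I*sqrt(45046)) ≈ 8.9194 + 11.898*I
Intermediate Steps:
c(P) = -190 + 2*P (c(P) = P*2 - 190 = 2*P - 190 = -190 + 2*P)
sqrt(c(4**3) + sqrt(-62803 + 17757)) = sqrt((-190 + 2*4**3) + sqrt(-62803 + 17757)) = sqrt((-190 + 2*64) + sqrt(-45046)) = sqrt((-190 + 128) + I*sqrt(45046)) = sqrt(-62 + I*sqrt(45046))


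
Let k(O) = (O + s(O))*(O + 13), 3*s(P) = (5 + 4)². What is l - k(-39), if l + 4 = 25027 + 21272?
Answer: 45983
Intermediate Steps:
s(P) = 27 (s(P) = (5 + 4)²/3 = (⅓)*9² = (⅓)*81 = 27)
k(O) = (13 + O)*(27 + O) (k(O) = (O + 27)*(O + 13) = (27 + O)*(13 + O) = (13 + O)*(27 + O))
l = 46295 (l = -4 + (25027 + 21272) = -4 + 46299 = 46295)
l - k(-39) = 46295 - (351 + (-39)² + 40*(-39)) = 46295 - (351 + 1521 - 1560) = 46295 - 1*312 = 46295 - 312 = 45983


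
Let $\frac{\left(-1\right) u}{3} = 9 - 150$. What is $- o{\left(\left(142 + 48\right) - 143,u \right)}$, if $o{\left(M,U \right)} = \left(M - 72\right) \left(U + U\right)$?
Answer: $21150$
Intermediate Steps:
$u = 423$ ($u = - 3 \left(9 - 150\right) = \left(-3\right) \left(-141\right) = 423$)
$o{\left(M,U \right)} = 2 U \left(-72 + M\right)$ ($o{\left(M,U \right)} = \left(-72 + M\right) 2 U = 2 U \left(-72 + M\right)$)
$- o{\left(\left(142 + 48\right) - 143,u \right)} = - 2 \cdot 423 \left(-72 + \left(\left(142 + 48\right) - 143\right)\right) = - 2 \cdot 423 \left(-72 + \left(190 - 143\right)\right) = - 2 \cdot 423 \left(-72 + 47\right) = - 2 \cdot 423 \left(-25\right) = \left(-1\right) \left(-21150\right) = 21150$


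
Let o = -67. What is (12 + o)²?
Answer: 3025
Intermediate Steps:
(12 + o)² = (12 - 67)² = (-55)² = 3025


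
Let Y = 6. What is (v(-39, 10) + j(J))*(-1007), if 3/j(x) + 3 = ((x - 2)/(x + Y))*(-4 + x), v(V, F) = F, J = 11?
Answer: -57399/4 ≈ -14350.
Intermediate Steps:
j(x) = 3/(-3 + (-4 + x)*(-2 + x)/(6 + x)) (j(x) = 3/(-3 + ((x - 2)/(x + 6))*(-4 + x)) = 3/(-3 + ((-2 + x)/(6 + x))*(-4 + x)) = 3/(-3 + (-4 + x)*(-2 + x)/(6 + x)))
(v(-39, 10) + j(J))*(-1007) = (10 + 3*(6 + 11)/(-10 + 11² - 9*11))*(-1007) = (10 + 3*17/(-10 + 121 - 99))*(-1007) = (10 + 3*17/12)*(-1007) = (10 + 3*(1/12)*17)*(-1007) = (10 + 17/4)*(-1007) = (57/4)*(-1007) = -57399/4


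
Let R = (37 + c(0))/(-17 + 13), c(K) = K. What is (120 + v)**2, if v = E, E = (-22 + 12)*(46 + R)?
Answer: 245025/4 ≈ 61256.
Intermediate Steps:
R = -37/4 (R = (37 + 0)/(-17 + 13) = 37/(-4) = 37*(-1/4) = -37/4 ≈ -9.2500)
E = -735/2 (E = (-22 + 12)*(46 - 37/4) = -10*147/4 = -735/2 ≈ -367.50)
v = -735/2 ≈ -367.50
(120 + v)**2 = (120 - 735/2)**2 = (-495/2)**2 = 245025/4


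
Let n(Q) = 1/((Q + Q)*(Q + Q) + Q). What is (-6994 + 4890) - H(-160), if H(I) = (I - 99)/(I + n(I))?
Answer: -34444551656/16358399 ≈ -2105.6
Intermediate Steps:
n(Q) = 1/(Q + 4*Q²) (n(Q) = 1/((2*Q)*(2*Q) + Q) = 1/(4*Q² + Q) = 1/(Q + 4*Q²))
H(I) = (-99 + I)/(I + 1/(I*(1 + 4*I))) (H(I) = (I - 99)/(I + 1/(I*(1 + 4*I))) = (-99 + I)/(I + 1/(I*(1 + 4*I))))
(-6994 + 4890) - H(-160) = (-6994 + 4890) - (-160)*(1 + 4*(-160))*(-99 - 160)/(1 + (-160)²*(1 + 4*(-160))) = -2104 - (-160)*(1 - 640)*(-259)/(1 + 25600*(1 - 640)) = -2104 - (-160)*(-639)*(-259)/(1 + 25600*(-639)) = -2104 - (-160)*(-639)*(-259)/(1 - 16358400) = -2104 - (-160)*(-639)*(-259)/(-16358399) = -2104 - (-160)*(-1)*(-639)*(-259)/16358399 = -2104 - 1*26480160/16358399 = -2104 - 26480160/16358399 = -34444551656/16358399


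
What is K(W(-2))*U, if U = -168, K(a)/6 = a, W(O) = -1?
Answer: 1008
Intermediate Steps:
K(a) = 6*a
K(W(-2))*U = (6*(-1))*(-168) = -6*(-168) = 1008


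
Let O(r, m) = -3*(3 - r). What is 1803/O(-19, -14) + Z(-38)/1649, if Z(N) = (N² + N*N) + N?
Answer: -928349/36278 ≈ -25.590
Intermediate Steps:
O(r, m) = -9 + 3*r
Z(N) = N + 2*N² (Z(N) = (N² + N²) + N = 2*N² + N = N + 2*N²)
1803/O(-19, -14) + Z(-38)/1649 = 1803/(-9 + 3*(-19)) - 38*(1 + 2*(-38))/1649 = 1803/(-9 - 57) - 38*(1 - 76)*(1/1649) = 1803/(-66) - 38*(-75)*(1/1649) = 1803*(-1/66) + 2850*(1/1649) = -601/22 + 2850/1649 = -928349/36278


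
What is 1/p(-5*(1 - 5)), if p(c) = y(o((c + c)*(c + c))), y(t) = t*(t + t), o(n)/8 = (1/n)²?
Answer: 51200000000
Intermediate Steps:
o(n) = 8/n² (o(n) = 8*(1/n)² = 8/n²)
y(t) = 2*t² (y(t) = t*(2*t) = 2*t²)
p(c) = 1/(2*c⁸) (p(c) = 2*(8/((c + c)*(c + c))²)² = 2*(8/((2*c)*(2*c))²)² = 2*(8/(4*c²)²)² = 2*(8*(1/(16*c⁴)))² = 2*(1/(2*c⁴))² = 2*(1/(4*c⁸)) = 1/(2*c⁸))
1/p(-5*(1 - 5)) = 1/(1/(2*(-5*(1 - 5))⁸)) = 1/(1/(2*(-5*(-4))⁸)) = 1/((½)/20⁸) = 1/((½)*(1/25600000000)) = 1/(1/51200000000) = 51200000000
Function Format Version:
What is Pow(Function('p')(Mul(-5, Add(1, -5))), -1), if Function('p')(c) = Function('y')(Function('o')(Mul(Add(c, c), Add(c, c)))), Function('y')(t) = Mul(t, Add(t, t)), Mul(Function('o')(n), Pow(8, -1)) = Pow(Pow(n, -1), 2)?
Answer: 51200000000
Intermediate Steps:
Function('o')(n) = Mul(8, Pow(n, -2)) (Function('o')(n) = Mul(8, Pow(Pow(n, -1), 2)) = Mul(8, Pow(n, -2)))
Function('y')(t) = Mul(2, Pow(t, 2)) (Function('y')(t) = Mul(t, Mul(2, t)) = Mul(2, Pow(t, 2)))
Function('p')(c) = Mul(Rational(1, 2), Pow(c, -8)) (Function('p')(c) = Mul(2, Pow(Mul(8, Pow(Mul(Add(c, c), Add(c, c)), -2)), 2)) = Mul(2, Pow(Mul(8, Pow(Mul(Mul(2, c), Mul(2, c)), -2)), 2)) = Mul(2, Pow(Mul(8, Pow(Mul(4, Pow(c, 2)), -2)), 2)) = Mul(2, Pow(Mul(8, Mul(Rational(1, 16), Pow(c, -4))), 2)) = Mul(2, Pow(Mul(Rational(1, 2), Pow(c, -4)), 2)) = Mul(2, Mul(Rational(1, 4), Pow(c, -8))) = Mul(Rational(1, 2), Pow(c, -8)))
Pow(Function('p')(Mul(-5, Add(1, -5))), -1) = Pow(Mul(Rational(1, 2), Pow(Mul(-5, Add(1, -5)), -8)), -1) = Pow(Mul(Rational(1, 2), Pow(Mul(-5, -4), -8)), -1) = Pow(Mul(Rational(1, 2), Pow(20, -8)), -1) = Pow(Mul(Rational(1, 2), Rational(1, 25600000000)), -1) = Pow(Rational(1, 51200000000), -1) = 51200000000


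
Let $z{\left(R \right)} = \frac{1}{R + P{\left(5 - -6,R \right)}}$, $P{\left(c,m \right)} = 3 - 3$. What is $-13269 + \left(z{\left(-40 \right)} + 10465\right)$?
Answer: $- \frac{112161}{40} \approx -2804.0$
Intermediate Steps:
$P{\left(c,m \right)} = 0$ ($P{\left(c,m \right)} = 3 - 3 = 0$)
$z{\left(R \right)} = \frac{1}{R}$ ($z{\left(R \right)} = \frac{1}{R + 0} = \frac{1}{R}$)
$-13269 + \left(z{\left(-40 \right)} + 10465\right) = -13269 + \left(\frac{1}{-40} + 10465\right) = -13269 + \left(- \frac{1}{40} + 10465\right) = -13269 + \frac{418599}{40} = - \frac{112161}{40}$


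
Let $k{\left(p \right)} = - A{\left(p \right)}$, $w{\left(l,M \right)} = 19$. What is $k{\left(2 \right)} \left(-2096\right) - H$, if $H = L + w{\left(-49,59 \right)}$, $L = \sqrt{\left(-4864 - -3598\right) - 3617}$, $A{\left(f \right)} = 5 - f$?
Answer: $6269 - i \sqrt{4883} \approx 6269.0 - 69.878 i$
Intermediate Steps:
$L = i \sqrt{4883}$ ($L = \sqrt{\left(-4864 + 3598\right) - 3617} = \sqrt{-1266 - 3617} = \sqrt{-4883} = i \sqrt{4883} \approx 69.878 i$)
$H = 19 + i \sqrt{4883}$ ($H = i \sqrt{4883} + 19 = 19 + i \sqrt{4883} \approx 19.0 + 69.878 i$)
$k{\left(p \right)} = -5 + p$ ($k{\left(p \right)} = - (5 - p) = -5 + p$)
$k{\left(2 \right)} \left(-2096\right) - H = \left(-5 + 2\right) \left(-2096\right) - \left(19 + i \sqrt{4883}\right) = \left(-3\right) \left(-2096\right) - \left(19 + i \sqrt{4883}\right) = 6288 - \left(19 + i \sqrt{4883}\right) = 6269 - i \sqrt{4883}$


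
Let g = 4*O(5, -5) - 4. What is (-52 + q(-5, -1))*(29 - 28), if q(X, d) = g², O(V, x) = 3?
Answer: 12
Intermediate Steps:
g = 8 (g = 4*3 - 4 = 12 - 4 = 8)
q(X, d) = 64 (q(X, d) = 8² = 64)
(-52 + q(-5, -1))*(29 - 28) = (-52 + 64)*(29 - 28) = 12*1 = 12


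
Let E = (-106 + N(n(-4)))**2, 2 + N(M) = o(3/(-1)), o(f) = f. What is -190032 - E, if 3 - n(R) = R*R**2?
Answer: -202353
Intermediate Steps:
n(R) = 3 - R**3 (n(R) = 3 - R*R**2 = 3 - R**3)
N(M) = -5 (N(M) = -2 + 3/(-1) = -2 + 3*(-1) = -2 - 3 = -5)
E = 12321 (E = (-106 - 5)**2 = (-111)**2 = 12321)
-190032 - E = -190032 - 1*12321 = -190032 - 12321 = -202353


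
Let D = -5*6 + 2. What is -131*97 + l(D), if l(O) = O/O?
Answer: -12706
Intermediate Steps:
D = -28 (D = -30 + 2 = -28)
l(O) = 1
-131*97 + l(D) = -131*97 + 1 = -12707 + 1 = -12706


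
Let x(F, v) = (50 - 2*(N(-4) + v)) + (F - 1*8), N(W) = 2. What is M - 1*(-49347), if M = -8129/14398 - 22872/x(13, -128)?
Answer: 217791111883/4420186 ≈ 49272.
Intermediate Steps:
x(F, v) = 38 + F - 2*v (x(F, v) = (50 - 2*(2 + v)) + (F - 1*8) = (50 + (-4 - 2*v)) + (F - 8) = (46 - 2*v) + (-8 + F) = 38 + F - 2*v)
M = -331806659/4420186 (M = -8129/14398 - 22872/(38 + 13 - 2*(-128)) = -8129*1/14398 - 22872/(38 + 13 + 256) = -8129/14398 - 22872/307 = -331806659/4420186 ≈ -75.066)
M - 1*(-49347) = -331806659/4420186 - 1*(-49347) = -331806659/4420186 + 49347 = 217791111883/4420186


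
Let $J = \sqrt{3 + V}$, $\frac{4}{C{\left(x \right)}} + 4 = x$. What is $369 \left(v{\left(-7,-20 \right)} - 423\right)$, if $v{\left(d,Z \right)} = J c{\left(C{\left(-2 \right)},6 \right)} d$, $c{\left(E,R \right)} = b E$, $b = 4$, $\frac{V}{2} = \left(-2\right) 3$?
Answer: $-156087 + 20664 i \approx -1.5609 \cdot 10^{5} + 20664.0 i$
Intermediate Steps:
$V = -12$ ($V = 2 \left(\left(-2\right) 3\right) = 2 \left(-6\right) = -12$)
$C{\left(x \right)} = \frac{4}{-4 + x}$
$c{\left(E,R \right)} = 4 E$
$J = 3 i$ ($J = \sqrt{3 - 12} = \sqrt{-9} = 3 i \approx 3.0 i$)
$v{\left(d,Z \right)} = - 8 i d$ ($v{\left(d,Z \right)} = 3 i 4 \frac{4}{-4 - 2} d = 3 i 4 \frac{4}{-6} d = 3 i 4 \cdot 4 \left(- \frac{1}{6}\right) d = 3 i 4 \left(- \frac{2}{3}\right) d = 3 i \left(- \frac{8}{3}\right) d = - 8 i d$)
$369 \left(v{\left(-7,-20 \right)} - 423\right) = 369 \left(\left(-8\right) i \left(-7\right) - 423\right) = 369 \left(56 i - 423\right) = 369 \left(-423 + 56 i\right) = -156087 + 20664 i$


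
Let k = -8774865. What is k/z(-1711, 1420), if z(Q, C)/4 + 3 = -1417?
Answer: 1754973/1136 ≈ 1544.9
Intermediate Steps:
z(Q, C) = -5680 (z(Q, C) = -12 + 4*(-1417) = -12 - 5668 = -5680)
k/z(-1711, 1420) = -8774865/(-5680) = -8774865*(-1/5680) = 1754973/1136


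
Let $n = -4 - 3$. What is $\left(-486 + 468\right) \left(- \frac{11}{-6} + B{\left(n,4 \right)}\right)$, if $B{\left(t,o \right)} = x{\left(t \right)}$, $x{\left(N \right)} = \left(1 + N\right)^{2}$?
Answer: $-681$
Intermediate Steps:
$n = -7$
$B{\left(t,o \right)} = \left(1 + t\right)^{2}$
$\left(-486 + 468\right) \left(- \frac{11}{-6} + B{\left(n,4 \right)}\right) = \left(-486 + 468\right) \left(- \frac{11}{-6} + \left(1 - 7\right)^{2}\right) = - 18 \left(\left(-11\right) \left(- \frac{1}{6}\right) + \left(-6\right)^{2}\right) = - 18 \left(\frac{11}{6} + 36\right) = \left(-18\right) \frac{227}{6} = -681$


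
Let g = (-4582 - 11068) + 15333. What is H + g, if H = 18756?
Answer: 18439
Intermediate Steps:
g = -317 (g = -15650 + 15333 = -317)
H + g = 18756 - 317 = 18439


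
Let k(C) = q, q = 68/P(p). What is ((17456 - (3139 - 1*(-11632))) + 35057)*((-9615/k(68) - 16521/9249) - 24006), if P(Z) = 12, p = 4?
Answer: -50846068445240/52411 ≈ -9.7014e+8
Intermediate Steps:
q = 17/3 (q = 68/12 = 68*(1/12) = 17/3 ≈ 5.6667)
k(C) = 17/3
((17456 - (3139 - 1*(-11632))) + 35057)*((-9615/k(68) - 16521/9249) - 24006) = ((17456 - (3139 - 1*(-11632))) + 35057)*((-9615/17/3 - 16521/9249) - 24006) = ((17456 - (3139 + 11632)) + 35057)*((-9615*3/17 - 16521*1/9249) - 24006) = ((17456 - 1*14771) + 35057)*((-28845/17 - 5507/3083) - 24006) = ((17456 - 14771) + 35057)*(-89022754/52411 - 24006) = (2685 + 35057)*(-1347201220/52411) = 37742*(-1347201220/52411) = -50846068445240/52411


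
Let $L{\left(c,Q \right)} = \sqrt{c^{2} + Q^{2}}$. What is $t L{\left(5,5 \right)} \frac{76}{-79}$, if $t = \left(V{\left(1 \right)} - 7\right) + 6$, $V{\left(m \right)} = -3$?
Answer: $\frac{1520 \sqrt{2}}{79} \approx 27.21$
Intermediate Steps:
$t = -4$ ($t = \left(-3 - 7\right) + 6 = -10 + 6 = -4$)
$L{\left(c,Q \right)} = \sqrt{Q^{2} + c^{2}}$
$t L{\left(5,5 \right)} \frac{76}{-79} = - 4 \sqrt{5^{2} + 5^{2}} \frac{76}{-79} = - 4 \sqrt{25 + 25} \cdot 76 \left(- \frac{1}{79}\right) = - 4 \sqrt{50} \left(- \frac{76}{79}\right) = - 4 \cdot 5 \sqrt{2} \left(- \frac{76}{79}\right) = - 20 \sqrt{2} \left(- \frac{76}{79}\right) = \frac{1520 \sqrt{2}}{79}$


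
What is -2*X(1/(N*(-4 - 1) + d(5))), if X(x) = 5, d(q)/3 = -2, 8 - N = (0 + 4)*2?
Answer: -10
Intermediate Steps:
N = 0 (N = 8 - (0 + 4)*2 = 8 - 4*2 = 8 - 1*8 = 8 - 8 = 0)
d(q) = -6 (d(q) = 3*(-2) = -6)
-2*X(1/(N*(-4 - 1) + d(5))) = -2*5 = -10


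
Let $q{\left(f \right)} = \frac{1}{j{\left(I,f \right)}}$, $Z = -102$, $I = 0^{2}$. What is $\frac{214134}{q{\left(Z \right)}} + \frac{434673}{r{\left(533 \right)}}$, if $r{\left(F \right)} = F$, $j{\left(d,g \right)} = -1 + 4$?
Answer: $\frac{342834939}{533} \approx 6.4322 \cdot 10^{5}$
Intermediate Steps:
$I = 0$
$j{\left(d,g \right)} = 3$
$q{\left(f \right)} = \frac{1}{3}$
$\frac{214134}{q{\left(Z \right)}} + \frac{434673}{r{\left(533 \right)}} = 214134 \frac{1}{\frac{1}{3}} + \frac{434673}{533} = 214134 \cdot 3 + 434673 \cdot \frac{1}{533} = 642402 + \frac{434673}{533} = \frac{342834939}{533}$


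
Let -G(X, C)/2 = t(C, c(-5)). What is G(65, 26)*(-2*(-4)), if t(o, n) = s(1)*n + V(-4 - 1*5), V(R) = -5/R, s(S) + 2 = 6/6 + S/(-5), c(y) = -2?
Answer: -2128/45 ≈ -47.289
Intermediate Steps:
s(S) = -1 - S/5 (s(S) = -2 + (6/6 + S/(-5)) = -2 + (6*(⅙) + S*(-⅕)) = -2 + (1 - S/5) = -1 - S/5)
t(o, n) = 5/9 - 6*n/5 (t(o, n) = (-1 - ⅕*1)*n - 5/(-4 - 1*5) = (-1 - ⅕)*n - 5/(-4 - 5) = -6*n/5 - 5/(-9) = -6*n/5 - 5*(-⅑) = -6*n/5 + 5/9 = 5/9 - 6*n/5)
G(X, C) = -266/45 (G(X, C) = -2*(5/9 - 6/5*(-2)) = -2*(5/9 + 12/5) = -2*133/45 = -266/45)
G(65, 26)*(-2*(-4)) = -(-532)*(-4)/45 = -266/45*8 = -2128/45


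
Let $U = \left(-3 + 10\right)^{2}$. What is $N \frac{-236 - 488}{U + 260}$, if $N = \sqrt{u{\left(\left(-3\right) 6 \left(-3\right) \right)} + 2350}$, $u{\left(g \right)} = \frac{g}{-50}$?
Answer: $- \frac{724 \sqrt{58723}}{1545} \approx -113.56$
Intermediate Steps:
$u{\left(g \right)} = - \frac{g}{50}$ ($u{\left(g \right)} = g \left(- \frac{1}{50}\right) = - \frac{g}{50}$)
$U = 49$ ($U = 7^{2} = 49$)
$N = \frac{\sqrt{58723}}{5}$ ($N = \sqrt{- \frac{\left(-3\right) 6 \left(-3\right)}{50} + 2350} = \sqrt{- \frac{\left(-18\right) \left(-3\right)}{50} + 2350} = \sqrt{\left(- \frac{1}{50}\right) 54 + 2350} = \sqrt{- \frac{27}{25} + 2350} = \sqrt{\frac{58723}{25}} = \frac{\sqrt{58723}}{5} \approx 48.466$)
$N \frac{-236 - 488}{U + 260} = \frac{\sqrt{58723}}{5} \frac{-236 - 488}{49 + 260} = \frac{\sqrt{58723}}{5} \left(- \frac{724}{309}\right) = - \frac{724 \sqrt{58723}}{1545}$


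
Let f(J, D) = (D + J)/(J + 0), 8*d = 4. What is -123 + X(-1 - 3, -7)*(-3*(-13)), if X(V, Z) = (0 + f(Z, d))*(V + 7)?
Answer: -201/14 ≈ -14.357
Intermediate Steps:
d = 1/2 (d = (1/8)*4 = 1/2 ≈ 0.50000)
f(J, D) = (D + J)/J
X(V, Z) = (1/2 + Z)*(7 + V)/Z (X(V, Z) = (0 + (1/2 + Z)/Z)*(V + 7) = ((1/2 + Z)/Z)*(7 + V) = (1/2 + Z)*(7 + V)/Z)
-123 + X(-1 - 3, -7)*(-3*(-13)) = -123 + ((1/2)*(1 + 2*(-7))*(7 + (-1 - 3))/(-7))*(-3*(-13)) = -123 + ((1/2)*(-1/7)*(1 - 14)*(7 - 4))*39 = -123 + ((1/2)*(-1/7)*(-13)*3)*39 = -123 + (39/14)*39 = -123 + 1521/14 = -201/14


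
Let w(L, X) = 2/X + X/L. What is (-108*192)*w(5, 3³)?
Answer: -567552/5 ≈ -1.1351e+5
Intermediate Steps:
(-108*192)*w(5, 3³) = (-108*192)*(2/(3³) + 3³/5) = -20736*(2/27 + 27*(⅕)) = -20736*(2*(1/27) + 27/5) = -20736*(2/27 + 27/5) = -20736*739/135 = -567552/5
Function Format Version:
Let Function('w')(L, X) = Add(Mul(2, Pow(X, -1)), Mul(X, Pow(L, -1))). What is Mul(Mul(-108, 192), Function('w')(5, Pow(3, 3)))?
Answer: Rational(-567552, 5) ≈ -1.1351e+5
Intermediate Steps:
Mul(Mul(-108, 192), Function('w')(5, Pow(3, 3))) = Mul(Mul(-108, 192), Add(Mul(2, Pow(Pow(3, 3), -1)), Mul(Pow(3, 3), Pow(5, -1)))) = Mul(-20736, Add(Mul(2, Pow(27, -1)), Mul(27, Rational(1, 5)))) = Mul(-20736, Add(Mul(2, Rational(1, 27)), Rational(27, 5))) = Mul(-20736, Add(Rational(2, 27), Rational(27, 5))) = Mul(-20736, Rational(739, 135)) = Rational(-567552, 5)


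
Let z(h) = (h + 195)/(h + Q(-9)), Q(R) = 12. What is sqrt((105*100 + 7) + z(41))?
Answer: sqrt(29526671)/53 ≈ 102.53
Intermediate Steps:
z(h) = (195 + h)/(12 + h) (z(h) = (h + 195)/(h + 12) = (195 + h)/(12 + h))
sqrt((105*100 + 7) + z(41)) = sqrt((105*100 + 7) + (195 + 41)/(12 + 41)) = sqrt((10500 + 7) + 236/53) = sqrt(10507 + (1/53)*236) = sqrt(10507 + 236/53) = sqrt(557107/53) = sqrt(29526671)/53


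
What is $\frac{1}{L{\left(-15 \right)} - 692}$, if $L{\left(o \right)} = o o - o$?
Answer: $- \frac{1}{452} \approx -0.0022124$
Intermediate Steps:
$L{\left(o \right)} = o^{2} - o$
$\frac{1}{L{\left(-15 \right)} - 692} = \frac{1}{- 15 \left(-1 - 15\right) - 692} = \frac{1}{\left(-15\right) \left(-16\right) - 692} = \frac{1}{240 - 692} = \frac{1}{-452} = - \frac{1}{452}$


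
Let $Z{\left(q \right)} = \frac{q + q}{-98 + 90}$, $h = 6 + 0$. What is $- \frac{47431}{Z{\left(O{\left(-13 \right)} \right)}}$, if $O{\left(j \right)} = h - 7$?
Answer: $-189724$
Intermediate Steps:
$h = 6$
$O{\left(j \right)} = -1$ ($O{\left(j \right)} = 6 - 7 = -1$)
$Z{\left(q \right)} = - \frac{q}{4}$ ($Z{\left(q \right)} = \frac{2 q}{-8} = 2 q \left(- \frac{1}{8}\right) = - \frac{q}{4}$)
$- \frac{47431}{Z{\left(O{\left(-13 \right)} \right)}} = - \frac{47431}{\left(- \frac{1}{4}\right) \left(-1\right)} = - 47431 \frac{1}{\frac{1}{4}} = \left(-47431\right) 4 = -189724$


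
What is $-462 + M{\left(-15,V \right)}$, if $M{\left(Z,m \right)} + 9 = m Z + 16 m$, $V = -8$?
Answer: $-479$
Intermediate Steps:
$M{\left(Z,m \right)} = -9 + 16 m + Z m$ ($M{\left(Z,m \right)} = -9 + \left(m Z + 16 m\right) = -9 + \left(Z m + 16 m\right) = -9 + \left(16 m + Z m\right) = -9 + 16 m + Z m$)
$-462 + M{\left(-15,V \right)} = -462 - 17 = -479$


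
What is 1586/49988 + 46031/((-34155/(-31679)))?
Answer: 36446679013621/853670070 ≈ 42694.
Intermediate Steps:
1586/49988 + 46031/((-34155/(-31679))) = 1586*(1/49988) + 46031/((-34155*(-1/31679))) = 793/24994 + 46031/(34155/31679) = 793/24994 + 46031*(31679/34155) = 793/24994 + 1458216049/34155 = 36446679013621/853670070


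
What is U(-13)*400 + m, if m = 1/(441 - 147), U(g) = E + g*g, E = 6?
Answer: 20580001/294 ≈ 70000.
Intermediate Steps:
U(g) = 6 + g**2 (U(g) = 6 + g*g = 6 + g**2)
m = 1/294 ≈ 0.0034014
U(-13)*400 + m = (6 + (-13)**2)*400 + 1/294 = (6 + 169)*400 + 1/294 = 175*400 + 1/294 = 70000 + 1/294 = 20580001/294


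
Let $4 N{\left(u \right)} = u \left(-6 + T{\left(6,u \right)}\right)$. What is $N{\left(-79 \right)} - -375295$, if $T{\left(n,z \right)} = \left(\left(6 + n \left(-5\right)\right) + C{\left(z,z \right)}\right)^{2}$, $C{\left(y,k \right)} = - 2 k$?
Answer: $\frac{41565}{2} \approx 20783.0$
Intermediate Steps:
$T{\left(n,z \right)} = \left(6 - 5 n - 2 z\right)^{2}$ ($T{\left(n,z \right)} = \left(\left(6 + n \left(-5\right)\right) - 2 z\right)^{2} = \left(\left(6 - 5 n\right) - 2 z\right)^{2} = \left(6 - 5 n - 2 z\right)^{2}$)
$N{\left(u \right)} = \frac{u \left(-6 + \left(24 + 2 u\right)^{2}\right)}{4}$ ($N{\left(u \right)} = \frac{u \left(-6 + \left(-6 + 2 u + 5 \cdot 6\right)^{2}\right)}{4} = \frac{u \left(-6 + \left(-6 + 2 u + 30\right)^{2}\right)}{4} = \frac{u \left(-6 + \left(24 + 2 u\right)^{2}\right)}{4}$)
$N{\left(-79 \right)} - -375295 = \frac{1}{2} \left(-79\right) \left(-3 + 2 \left(12 - 79\right)^{2}\right) - -375295 = \frac{1}{2} \left(-79\right) \left(-3 + 2 \left(-67\right)^{2}\right) + 375295 = \frac{1}{2} \left(-79\right) \left(-3 + 2 \cdot 4489\right) + 375295 = \frac{1}{2} \left(-79\right) \left(-3 + 8978\right) + 375295 = \frac{1}{2} \left(-79\right) 8975 + 375295 = - \frac{709025}{2} + 375295 = \frac{41565}{2}$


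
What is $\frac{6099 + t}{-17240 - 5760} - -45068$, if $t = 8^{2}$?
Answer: $\frac{1036557837}{23000} \approx 45068.0$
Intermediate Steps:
$t = 64$
$\frac{6099 + t}{-17240 - 5760} - -45068 = \frac{6099 + 64}{-17240 - 5760} - -45068 = \frac{6163}{-23000} + 45068 = 6163 \left(- \frac{1}{23000}\right) + 45068 = - \frac{6163}{23000} + 45068 = \frac{1036557837}{23000}$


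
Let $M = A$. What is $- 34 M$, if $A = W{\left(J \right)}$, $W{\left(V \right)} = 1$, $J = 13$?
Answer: $-34$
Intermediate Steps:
$A = 1$
$M = 1$
$- 34 M = \left(-34\right) 1 = -34$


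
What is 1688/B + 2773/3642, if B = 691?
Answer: 8063839/2516622 ≈ 3.2042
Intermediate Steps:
1688/B + 2773/3642 = 1688/691 + 2773/3642 = 8063839/2516622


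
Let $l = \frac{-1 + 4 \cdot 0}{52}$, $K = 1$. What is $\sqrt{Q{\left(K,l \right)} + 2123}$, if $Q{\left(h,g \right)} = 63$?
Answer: $\sqrt{2186} \approx 46.755$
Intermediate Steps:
$l = - \frac{1}{52}$ ($l = \left(-1 + 0\right) \frac{1}{52} = \left(-1\right) \frac{1}{52} = - \frac{1}{52} \approx -0.019231$)
$\sqrt{Q{\left(K,l \right)} + 2123} = \sqrt{63 + 2123} = \sqrt{2186}$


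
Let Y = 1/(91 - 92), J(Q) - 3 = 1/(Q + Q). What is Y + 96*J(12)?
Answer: 291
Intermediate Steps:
J(Q) = 3 + 1/(2*Q) (J(Q) = 3 + 1/(Q + Q) = 3 + 1/(2*Q))
Y = -1 (Y = 1/(-1) = -1)
Y + 96*J(12) = -1 + 96*(3 + (½)/12) = -1 + 96*(3 + (½)*(1/12)) = -1 + 96*(3 + 1/24) = -1 + 96*(73/24) = -1 + 292 = 291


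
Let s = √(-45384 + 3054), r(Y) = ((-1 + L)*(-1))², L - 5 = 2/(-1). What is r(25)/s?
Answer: -2*I*√42330/21165 ≈ -0.019442*I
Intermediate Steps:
L = 3 (L = 5 + 2/(-1) = 5 + 2*(-1) = 5 - 2 = 3)
r(Y) = 4 (r(Y) = ((-1 + 3)*(-1))² = (2*(-1))² = (-2)² = 4)
s = I*√42330 (s = √(-42330) = I*√42330 ≈ 205.74*I)
r(25)/s = 4/((I*√42330)) = 4*(-I*√42330/42330) = -2*I*√42330/21165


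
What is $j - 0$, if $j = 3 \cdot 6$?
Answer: $18$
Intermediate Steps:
$j = 18$
$j - 0 = 18 - 0 = 18 + 0 = 18$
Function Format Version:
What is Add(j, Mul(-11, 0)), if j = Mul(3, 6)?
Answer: 18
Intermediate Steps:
j = 18
Add(j, Mul(-11, 0)) = Add(18, Mul(-11, 0)) = Add(18, 0) = 18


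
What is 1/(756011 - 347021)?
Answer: 1/408990 ≈ 2.4450e-6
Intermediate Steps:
1/(756011 - 347021) = 1/408990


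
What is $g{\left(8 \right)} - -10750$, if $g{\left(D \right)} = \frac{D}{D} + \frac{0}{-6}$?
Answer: $10751$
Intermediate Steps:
$g{\left(D \right)} = 1$ ($g{\left(D \right)} = 1 + 0 \left(- \frac{1}{6}\right) = 1 + 0 = 1$)
$g{\left(8 \right)} - -10750 = 1 - -10750 = 1 + 10750 = 10751$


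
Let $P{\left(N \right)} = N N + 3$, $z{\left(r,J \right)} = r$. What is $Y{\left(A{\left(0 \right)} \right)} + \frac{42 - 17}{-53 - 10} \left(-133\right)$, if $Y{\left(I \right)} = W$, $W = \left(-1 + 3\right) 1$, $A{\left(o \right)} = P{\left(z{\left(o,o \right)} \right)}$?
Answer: $\frac{493}{9} \approx 54.778$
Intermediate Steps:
$P{\left(N \right)} = 3 + N^{2}$ ($P{\left(N \right)} = N^{2} + 3 = 3 + N^{2}$)
$A{\left(o \right)} = 3 + o^{2}$
$W = 2$ ($W = 2 \cdot 1 = 2$)
$Y{\left(I \right)} = 2$
$Y{\left(A{\left(0 \right)} \right)} + \frac{42 - 17}{-53 - 10} \left(-133\right) = 2 + \frac{42 - 17}{-53 - 10} \left(-133\right) = 2 + \frac{25}{-63} \left(-133\right) = 2 + 25 \left(- \frac{1}{63}\right) \left(-133\right) = 2 - - \frac{475}{9} = 2 + \frac{475}{9} = \frac{493}{9}$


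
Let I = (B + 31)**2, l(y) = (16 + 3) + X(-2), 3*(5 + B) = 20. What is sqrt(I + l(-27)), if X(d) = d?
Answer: sqrt(9757)/3 ≈ 32.926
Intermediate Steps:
B = 5/3 (B = -5 + (1/3)*20 = -5 + 20/3 = 5/3 ≈ 1.6667)
l(y) = 17 (l(y) = (16 + 3) - 2 = 19 - 2 = 17)
I = 9604/9 (I = (5/3 + 31)**2 = (98/3)**2 = 9604/9 ≈ 1067.1)
sqrt(I + l(-27)) = sqrt(9604/9 + 17) = sqrt(9757/9) = sqrt(9757)/3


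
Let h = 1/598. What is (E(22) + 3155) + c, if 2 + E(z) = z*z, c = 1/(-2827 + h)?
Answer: 6148511567/1690545 ≈ 3637.0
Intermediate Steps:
h = 1/598 ≈ 0.0016722
c = -598/1690545 (c = 1/(-2827 + 1/598) = 1/(-1690545/598) = -598/1690545 ≈ -0.00035373)
E(z) = -2 + z² (E(z) = -2 + z*z = -2 + z²)
(E(22) + 3155) + c = ((-2 + 22²) + 3155) - 598/1690545 = ((-2 + 484) + 3155) - 598/1690545 = (482 + 3155) - 598/1690545 = 3637 - 598/1690545 = 6148511567/1690545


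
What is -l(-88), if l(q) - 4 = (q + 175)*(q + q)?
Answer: 15308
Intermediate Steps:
l(q) = 4 + 2*q*(175 + q) (l(q) = 4 + (q + 175)*(q + q) = 4 + (175 + q)*(2*q) = 4 + 2*q*(175 + q))
-l(-88) = -(4 + 2*(-88)**2 + 350*(-88)) = -(4 + 2*7744 - 30800) = -(4 + 15488 - 30800) = -1*(-15308) = 15308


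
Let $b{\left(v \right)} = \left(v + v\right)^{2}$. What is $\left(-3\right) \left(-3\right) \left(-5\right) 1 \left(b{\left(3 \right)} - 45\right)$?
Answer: $405$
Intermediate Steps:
$b{\left(v \right)} = 4 v^{2}$ ($b{\left(v \right)} = \left(2 v\right)^{2} = 4 v^{2}$)
$\left(-3\right) \left(-3\right) \left(-5\right) 1 \left(b{\left(3 \right)} - 45\right) = \left(-3\right) \left(-3\right) \left(-5\right) 1 \left(4 \cdot 3^{2} - 45\right) = 9 \left(-5\right) 1 \left(4 \cdot 9 - 45\right) = \left(-45\right) 1 \left(36 - 45\right) = \left(-45\right) \left(-9\right) = 405$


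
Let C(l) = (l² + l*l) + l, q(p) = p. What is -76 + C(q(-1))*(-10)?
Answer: -86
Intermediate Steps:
C(l) = l + 2*l² (C(l) = (l² + l²) + l = 2*l² + l = l + 2*l²)
-76 + C(q(-1))*(-10) = -76 - (1 + 2*(-1))*(-10) = -76 - (1 - 2)*(-10) = -76 - 1*(-1)*(-10) = -76 + 1*(-10) = -76 - 10 = -86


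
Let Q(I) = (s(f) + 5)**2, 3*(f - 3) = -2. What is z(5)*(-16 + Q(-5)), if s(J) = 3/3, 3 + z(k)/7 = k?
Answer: 280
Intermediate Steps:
f = 7/3 (f = 3 + (1/3)*(-2) = 3 - 2/3 = 7/3 ≈ 2.3333)
z(k) = -21 + 7*k
s(J) = 1 (s(J) = 3*(1/3) = 1)
Q(I) = 36 (Q(I) = (1 + 5)**2 = 6**2 = 36)
z(5)*(-16 + Q(-5)) = (-21 + 7*5)*(-16 + 36) = (-21 + 35)*20 = 14*20 = 280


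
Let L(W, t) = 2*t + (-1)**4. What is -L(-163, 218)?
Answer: -437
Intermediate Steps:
L(W, t) = 1 + 2*t (L(W, t) = 2*t + 1 = 1 + 2*t)
-L(-163, 218) = -(1 + 2*218) = -(1 + 436) = -1*437 = -437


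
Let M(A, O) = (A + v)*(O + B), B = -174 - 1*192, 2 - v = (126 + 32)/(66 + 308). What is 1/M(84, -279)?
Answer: -187/10321935 ≈ -1.8117e-5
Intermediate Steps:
v = 295/187 (v = 2 - (126 + 32)/(66 + 308) = 2 - 158/374 = 2 - 1*79/187 = 2 - 79/187 = 295/187 ≈ 1.5775)
B = -366 (B = -174 - 192 = -366)
M(A, O) = (-366 + O)*(295/187 + A) (M(A, O) = (A + 295/187)*(O - 366) = (295/187 + A)*(-366 + O) = (-366 + O)*(295/187 + A))
1/M(84, -279) = 1/(-107970/187 - 366*84 + (295/187)*(-279) + 84*(-279)) = 1/(-107970/187 - 30744 - 82305/187 - 23436) = 1/(-10321935/187) = -187/10321935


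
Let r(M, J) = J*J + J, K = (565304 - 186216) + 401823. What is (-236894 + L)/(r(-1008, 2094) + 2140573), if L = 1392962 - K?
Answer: 375157/6527503 ≈ 0.057473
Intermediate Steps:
K = 780911 (K = 379088 + 401823 = 780911)
r(M, J) = J + J² (r(M, J) = J² + J = J + J²)
L = 612051 (L = 1392962 - 1*780911 = 1392962 - 780911 = 612051)
(-236894 + L)/(r(-1008, 2094) + 2140573) = (-236894 + 612051)/(2094*(1 + 2094) + 2140573) = 375157/(2094*2095 + 2140573) = 375157/(4386930 + 2140573) = 375157/6527503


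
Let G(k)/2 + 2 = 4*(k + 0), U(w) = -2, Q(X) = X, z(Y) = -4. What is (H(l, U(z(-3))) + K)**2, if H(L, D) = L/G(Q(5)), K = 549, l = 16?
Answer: 24453025/81 ≈ 3.0189e+5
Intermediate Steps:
G(k) = -4 + 8*k (G(k) = -4 + 2*(4*(k + 0)) = -4 + 2*(4*k) = -4 + 8*k)
H(L, D) = L/36 (H(L, D) = L/(-4 + 8*5) = L/(-4 + 40) = L/36)
(H(l, U(z(-3))) + K)**2 = ((1/36)*16 + 549)**2 = (4/9 + 549)**2 = (4945/9)**2 = 24453025/81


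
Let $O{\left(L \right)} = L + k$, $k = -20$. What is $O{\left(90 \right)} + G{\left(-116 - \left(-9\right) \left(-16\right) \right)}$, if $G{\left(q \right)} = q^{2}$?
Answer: $67670$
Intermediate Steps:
$O{\left(L \right)} = -20 + L$ ($O{\left(L \right)} = L - 20 = -20 + L$)
$O{\left(90 \right)} + G{\left(-116 - \left(-9\right) \left(-16\right) \right)} = \left(-20 + 90\right) + \left(-116 - \left(-9\right) \left(-16\right)\right)^{2} = 70 + \left(-116 - 144\right)^{2} = 70 + \left(-260\right)^{2} = 70 + 67600 = 67670$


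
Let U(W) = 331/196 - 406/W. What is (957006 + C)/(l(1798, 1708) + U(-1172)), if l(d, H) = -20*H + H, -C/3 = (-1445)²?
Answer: 304774358532/1863536579 ≈ 163.55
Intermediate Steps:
U(W) = 331/196 - 406/W (U(W) = 331*(1/196) - 406/W = 331/196 - 406/W)
C = -6264075 (C = -3*(-1445)² = -3*2088025 = -6264075)
l(d, H) = -19*H
(957006 + C)/(l(1798, 1708) + U(-1172)) = (957006 - 6264075)/(-19*1708 + (331/196 - 406/(-1172))) = -5307069/(-32452 + (331/196 - 406*(-1/1172))) = -5307069/(-32452 + (331/196 + 203/586)) = -5307069/(-32452 + 116877/57428) = -5307069/(-1863536579/57428) = -5307069*(-57428/1863536579) = 304774358532/1863536579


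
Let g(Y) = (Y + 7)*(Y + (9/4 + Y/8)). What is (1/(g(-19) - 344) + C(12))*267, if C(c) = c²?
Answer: 8804058/229 ≈ 38446.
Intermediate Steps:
g(Y) = (7 + Y)*(9/4 + 9*Y/8) (g(Y) = (7 + Y)*(Y + (9*(¼) + Y*(⅛))) = (7 + Y)*(Y + (9/4 + Y/8)) = (7 + Y)*(9/4 + 9*Y/8))
(1/(g(-19) - 344) + C(12))*267 = (1/((63/4 + (9/8)*(-19)² + (81/8)*(-19)) - 344) + 12²)*267 = (1/((63/4 + (9/8)*361 - 1539/8) - 344) + 144)*267 = (1/((63/4 + 3249/8 - 1539/8) - 344) + 144)*267 = (1/(459/2 - 344) + 144)*267 = (1/(-229/2) + 144)*267 = (-2/229 + 144)*267 = (32974/229)*267 = 8804058/229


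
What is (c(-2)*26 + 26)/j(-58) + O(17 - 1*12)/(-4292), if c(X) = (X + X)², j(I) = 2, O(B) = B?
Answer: 948527/4292 ≈ 221.00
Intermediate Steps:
c(X) = 4*X² (c(X) = (2*X)² = 4*X²)
(c(-2)*26 + 26)/j(-58) + O(17 - 1*12)/(-4292) = ((4*(-2)²)*26 + 26)/2 + (17 - 1*12)/(-4292) = ((4*4)*26 + 26)*(½) + (17 - 12)*(-1/4292) = (16*26 + 26)*(½) + 5*(-1/4292) = (416 + 26)*(½) - 5/4292 = 442*(½) - 5/4292 = 221 - 5/4292 = 948527/4292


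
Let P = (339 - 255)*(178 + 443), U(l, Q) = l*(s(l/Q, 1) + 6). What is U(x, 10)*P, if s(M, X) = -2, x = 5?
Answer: 1043280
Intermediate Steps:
U(l, Q) = 4*l (U(l, Q) = l*(-2 + 6) = l*4 = 4*l)
P = 52164 (P = 84*621 = 52164)
U(x, 10)*P = (4*5)*52164 = 20*52164 = 1043280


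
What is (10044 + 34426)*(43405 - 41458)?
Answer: 86583090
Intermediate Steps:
(10044 + 34426)*(43405 - 41458) = 44470*1947 = 86583090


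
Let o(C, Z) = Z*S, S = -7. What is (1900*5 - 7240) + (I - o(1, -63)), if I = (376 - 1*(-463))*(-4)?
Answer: -1537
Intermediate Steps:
o(C, Z) = -7*Z (o(C, Z) = Z*(-7) = -7*Z)
I = -3356 (I = (376 + 463)*(-4) = 839*(-4) = -3356)
(1900*5 - 7240) + (I - o(1, -63)) = (1900*5 - 7240) + (-3356 - (-7)*(-63)) = (9500 - 7240) + (-3356 - 1*441) = 2260 + (-3356 - 441) = 2260 - 3797 = -1537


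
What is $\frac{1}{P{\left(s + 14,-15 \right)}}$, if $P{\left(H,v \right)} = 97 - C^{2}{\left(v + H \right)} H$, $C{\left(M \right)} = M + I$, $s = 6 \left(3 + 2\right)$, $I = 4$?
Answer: $- \frac{1}{47819} \approx -2.0912 \cdot 10^{-5}$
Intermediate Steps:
$s = 30$ ($s = 6 \cdot 5 = 30$)
$C{\left(M \right)} = 4 + M$ ($C{\left(M \right)} = M + 4 = 4 + M$)
$P{\left(H,v \right)} = 97 - H \left(4 + H + v\right)^{2}$ ($P{\left(H,v \right)} = 97 - \left(4 + \left(v + H\right)\right)^{2} H = 97 - \left(4 + \left(H + v\right)\right)^{2} H = 97 - \left(4 + H + v\right)^{2} H = 97 - H \left(4 + H + v\right)^{2}$)
$\frac{1}{P{\left(s + 14,-15 \right)}} = \frac{1}{97 - \left(30 + 14\right) \left(4 + \left(30 + 14\right) - 15\right)^{2}} = \frac{1}{97 - 44 \left(4 + 44 - 15\right)^{2}} = \frac{1}{97 - 44 \cdot 33^{2}} = \frac{1}{97 - 44 \cdot 1089} = \frac{1}{97 - 47916} = \frac{1}{-47819} = - \frac{1}{47819}$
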